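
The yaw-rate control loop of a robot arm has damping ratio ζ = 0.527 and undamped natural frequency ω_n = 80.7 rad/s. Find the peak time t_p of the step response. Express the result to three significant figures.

The damped frequency is ω_d = ω_n√(1−ζ²) = 80.7·√(1−0.278) = 68.6 rad/s.
Peak time t_p = π/ω_d = π/68.6 = 0.0458 s.

t_p ≈ 0.0458 s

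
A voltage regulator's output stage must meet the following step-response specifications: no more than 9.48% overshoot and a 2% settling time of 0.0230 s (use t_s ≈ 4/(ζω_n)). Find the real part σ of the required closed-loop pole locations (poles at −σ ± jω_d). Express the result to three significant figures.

The settling-time spec alone fixes σ = ζω_n = 4/t_s = 4/0.0230 = 174.
(Overshoot then fixes ζ = 0.600 and hence ω_d = σ·√(1−ζ²)/ζ = 232 rad/s.)

σ ≈ 174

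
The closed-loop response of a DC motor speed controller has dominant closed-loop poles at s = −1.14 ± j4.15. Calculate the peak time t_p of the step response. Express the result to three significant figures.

t_p = π/ω_d with ω_d = 4.15 (the imaginary part), so t_p = 0.757 s.

t_p ≈ 0.757 s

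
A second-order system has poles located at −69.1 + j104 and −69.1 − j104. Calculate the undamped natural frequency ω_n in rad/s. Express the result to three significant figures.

ω_n ≈ 125 rad/s

|pole| = ω_n = √(69.1² + 104²) = 125 rad/s; ζ = cos θ = σ/ω_n = 0.553.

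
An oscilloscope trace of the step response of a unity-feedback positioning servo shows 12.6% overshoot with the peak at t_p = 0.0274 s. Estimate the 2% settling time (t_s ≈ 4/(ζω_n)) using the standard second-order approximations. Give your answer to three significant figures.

ζ from %OS: ζ = |ln 0.126|/√(π²+ln²0.126) = 0.550.
t_p = π/ω_d ⇒ ω_d = 115 rad/s; then ω_n = ω_d/√(1−ζ²) = 137 rad/s.
t_s ≈ 4/(ζω_n) = 4/(0.550·137) = 0.0529 s.

t_s ≈ 0.0529 s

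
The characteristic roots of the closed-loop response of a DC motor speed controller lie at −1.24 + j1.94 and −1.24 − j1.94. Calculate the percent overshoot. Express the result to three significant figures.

%OS ≈ 13.4%

|pole| = ω_n = √(1.24² + 1.94²) = 2.30 rad/s; ζ = cos θ = σ/ω_n = 0.539.
%OS = 100 e^{−πζ/√(1−ζ²)} with ζ = 0.539 gives 13.4%.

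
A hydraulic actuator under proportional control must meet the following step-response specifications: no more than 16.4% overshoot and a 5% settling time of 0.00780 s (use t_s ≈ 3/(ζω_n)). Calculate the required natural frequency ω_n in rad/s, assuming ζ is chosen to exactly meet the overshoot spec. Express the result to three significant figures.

ω_n ≈ 771 rad/s

ζ = −ln(OS)/√(π² + (ln OS)²). With OS = 0.164, ln OS = −1.808 and ζ = 1.808/3.625 = 0.499.
Then ω_n = 3/(ζ t_s) = 3/(0.499 × 0.00780) = 771 rad/s.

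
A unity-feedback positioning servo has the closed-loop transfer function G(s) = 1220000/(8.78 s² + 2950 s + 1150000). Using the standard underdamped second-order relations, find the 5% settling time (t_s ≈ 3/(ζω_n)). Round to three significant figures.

t_s ≈ 0.0179 s

Dividing through by 8.78: denominator becomes s² + 336.0 s + 131000.
So ω_n = √131000 = 362 rad/s and ζ = 336.0/(2·362) = 0.464.
t_s ≈ 3/(ζω_n) = 0.0179 s.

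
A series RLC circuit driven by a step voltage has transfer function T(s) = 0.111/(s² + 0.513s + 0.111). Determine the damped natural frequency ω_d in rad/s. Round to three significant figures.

ω_d ≈ 0.213 rad/s

Matching coefficients with s² + 2ζω_n s + ω_n² gives ω_n² = 0.111 ⇒ ω_n = 0.333 rad/s, and ζ = 0.513/(2ω_n) = 0.770.
ω_d = ω_n√(1−ζ²) = 0.213 rad/s.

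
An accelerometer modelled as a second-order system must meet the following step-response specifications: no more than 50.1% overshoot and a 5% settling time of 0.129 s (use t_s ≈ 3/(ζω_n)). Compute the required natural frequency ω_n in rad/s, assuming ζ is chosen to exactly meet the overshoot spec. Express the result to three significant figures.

ω_n ≈ 108 rad/s

ζ = −ln(OS)/√(π² + (ln OS)²). With OS = 0.501, ln OS = −0.6911 and ζ = 0.6911/3.217 = 0.215.
From t_s ≈ 3/(ζω_n): ω_n = 3/(ζ·t_s) = 3/(0.215·0.129) = 108 rad/s.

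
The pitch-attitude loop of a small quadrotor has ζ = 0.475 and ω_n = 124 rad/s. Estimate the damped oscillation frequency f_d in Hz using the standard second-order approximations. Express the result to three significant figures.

ω_d = ω_n√(1−ζ²) = 124·√0.774 = 109 rad/s.
f_d = ω_d/(2π) = 17.4 Hz.

f_d ≈ 17.4 Hz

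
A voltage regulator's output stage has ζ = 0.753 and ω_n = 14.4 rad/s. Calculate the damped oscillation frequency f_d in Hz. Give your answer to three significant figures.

ω_d = ω_n√(1−ζ²) = 14.4·√0.433 = 9.48 rad/s.
f_d = ω_d/(2π) = 1.51 Hz.

f_d ≈ 1.51 Hz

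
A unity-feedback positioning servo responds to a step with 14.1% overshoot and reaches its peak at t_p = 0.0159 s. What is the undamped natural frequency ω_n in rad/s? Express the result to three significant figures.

From the overshoot, ζ = −ln(OS)/√(π²+ln²(OS)) = 0.529.
t_p = π/ω_d ⇒ ω_d = 198 rad/s; then ω_n = ω_d/√(1−ζ²) = 233 rad/s.

ω_n ≈ 233 rad/s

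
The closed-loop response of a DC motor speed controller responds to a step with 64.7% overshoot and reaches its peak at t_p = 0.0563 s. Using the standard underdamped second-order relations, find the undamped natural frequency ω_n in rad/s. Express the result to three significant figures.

ω_n ≈ 56.3 rad/s

The overshoot fixes ζ = −ln(OS)/√(π²+ln²(OS)) = 0.137.
t_p = π/ω_d ⇒ ω_d = 55.8 rad/s; then ω_n = ω_d/√(1−ζ²) = 56.3 rad/s.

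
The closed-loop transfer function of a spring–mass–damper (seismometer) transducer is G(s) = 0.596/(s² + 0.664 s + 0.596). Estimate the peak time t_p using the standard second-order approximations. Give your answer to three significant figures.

t_p ≈ 4.51 s

Comparing the denominator to s² + 2ζω_n s + ω_n²: ω_n = √0.596 = 0.772 rad/s, and 2ζω_n = 0.664 so ζ = 0.664/(2·0.772) = 0.430.
The damped frequency ω_d = ω_n√(1−ζ²) = 0.697 rad/s. Then t_p = π/ω_d = 4.51 s.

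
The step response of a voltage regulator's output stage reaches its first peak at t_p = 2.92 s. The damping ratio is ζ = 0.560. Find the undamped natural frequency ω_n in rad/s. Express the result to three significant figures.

ω_n ≈ 1.30 rad/s

Peak time t_p = π/ω_d, so ω_d = π/t_p = π/2.92 = 1.08 rad/s.
ω_n = ω_d/√(1−ζ²) = 1.08/√0.686 = 1.30 rad/s.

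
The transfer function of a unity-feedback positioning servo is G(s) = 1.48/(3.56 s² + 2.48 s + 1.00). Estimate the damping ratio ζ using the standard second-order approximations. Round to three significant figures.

ζ ≈ 0.657

Dividing through by 3.56: denominator becomes s² + 0.6966 s + 0.2809.
So ω_n = √0.2809 = 0.530 rad/s and ζ = 0.6966/(2·0.530) = 0.657.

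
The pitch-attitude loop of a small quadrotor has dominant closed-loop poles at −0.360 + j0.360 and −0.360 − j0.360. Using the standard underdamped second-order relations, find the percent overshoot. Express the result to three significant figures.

With σ = 0.360, ω_d = 0.360: ω_n = √(σ²+ω_d²) = 0.509 rad/s, ζ = σ/ω_n = 0.707.
%OS = 100 e^{−πζ/√(1−ζ²)} with ζ = 0.707 gives 4.32%.

%OS ≈ 4.32%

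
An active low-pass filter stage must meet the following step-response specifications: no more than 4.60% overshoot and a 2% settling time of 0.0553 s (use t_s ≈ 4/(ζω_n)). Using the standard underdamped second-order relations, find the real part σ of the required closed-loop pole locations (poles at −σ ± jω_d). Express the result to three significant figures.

σ ≈ 72.3

The settling-time spec alone fixes σ = ζω_n = 4/t_s = 4/0.0553 = 72.3.
(Overshoot then fixes ζ = 0.700 and hence ω_d = σ·√(1−ζ²)/ζ = 73.8 rad/s.)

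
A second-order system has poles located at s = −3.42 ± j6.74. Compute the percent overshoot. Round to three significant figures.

%OS ≈ 20.3%

With σ = 3.42, ω_d = 6.74: ω_n = √(σ²+ω_d²) = 7.56 rad/s, ζ = σ/ω_n = 0.452.
%OS = 100·exp(−πζ/√(1−ζ²)) = 20.3%.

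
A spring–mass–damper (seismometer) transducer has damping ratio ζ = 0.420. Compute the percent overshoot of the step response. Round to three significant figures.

%OS ≈ 23.4%

For an underdamped second-order system, %OS = 100·exp(−πζ/√(1−ζ²)).
πζ/√(1−ζ²) = π·0.420/√(1−0.176) = 1.454, so %OS = 100·e^(−1.454) = 23.4%.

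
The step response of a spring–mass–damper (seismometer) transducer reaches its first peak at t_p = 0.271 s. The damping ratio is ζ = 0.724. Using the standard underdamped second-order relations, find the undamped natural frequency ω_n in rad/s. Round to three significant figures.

ω_n ≈ 16.8 rad/s

Peak time t_p = π/ω_d, so ω_d = π/t_p = π/0.271 = 11.6 rad/s.
ω_n = ω_d/√(1−ζ²) = 11.6/√0.476 = 16.8 rad/s.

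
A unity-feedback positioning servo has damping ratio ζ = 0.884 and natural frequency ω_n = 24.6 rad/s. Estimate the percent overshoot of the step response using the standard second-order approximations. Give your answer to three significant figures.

%OS ≈ 0.263%

For an underdamped second-order system, %OS = 100·exp(−πζ/√(1−ζ²)).
πζ/√(1−ζ²) = π·0.884/√(1−0.781) = 5.941, so %OS = 100·e^(−5.941) = 0.263%.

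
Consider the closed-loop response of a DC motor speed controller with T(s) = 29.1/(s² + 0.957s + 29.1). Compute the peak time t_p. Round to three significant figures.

t_p ≈ 0.585 s

Matching coefficients with s² + 2ζω_n s + ω_n² gives ω_n² = 29.1 ⇒ ω_n = 5.39 rad/s, and ζ = 0.957/(2ω_n) = 0.0887.
The damped frequency ω_d = ω_n√(1−ζ²) = 5.37 rad/s. Then t_p = π/ω_d = 0.585 s.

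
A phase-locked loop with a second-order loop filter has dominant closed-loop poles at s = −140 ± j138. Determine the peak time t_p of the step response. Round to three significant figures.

t_p ≈ 0.0228 s

t_p = π/ω_d with ω_d = 138 (the imaginary part), so t_p = 0.0228 s.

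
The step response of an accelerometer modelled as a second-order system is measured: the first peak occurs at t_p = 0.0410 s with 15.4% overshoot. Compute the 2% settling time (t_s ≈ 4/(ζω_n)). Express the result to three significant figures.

From the overshoot, ζ = −ln(OS)/√(π²+ln²(OS)) = 0.512.
From t_p = π/ω_d, ω_d = π/0.0410 = 76.6 rad/s, so ω_n = ω_d/√(1−ζ²) = 89.2 rad/s.
t_s ≈ 4/(ζω_n) = 4/(0.512·89.2) = 0.0877 s.

t_s ≈ 0.0877 s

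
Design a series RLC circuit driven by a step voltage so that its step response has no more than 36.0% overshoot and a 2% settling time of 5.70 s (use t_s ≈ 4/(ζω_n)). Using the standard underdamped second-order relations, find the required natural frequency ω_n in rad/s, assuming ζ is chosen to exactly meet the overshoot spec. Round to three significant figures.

ω_n ≈ 2.27 rad/s

From %OS = 100·exp(−πζ/√(1−ζ²)), invert to get ζ = −ln(OS)/√(π² + ln²(OS)) with OS = 0.360.
−ln 0.360 = 1.022, so ζ = 1.022/√(π² + 1.044) = 0.309.
From t_s ≈ 4/(ζω_n): ω_n = 4/(ζ·t_s) = 4/(0.309·5.70) = 2.27 rad/s.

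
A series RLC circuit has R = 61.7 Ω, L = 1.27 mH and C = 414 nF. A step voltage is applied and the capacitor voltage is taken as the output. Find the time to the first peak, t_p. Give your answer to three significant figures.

t_p ≈ 0.0000867 s

For a series RLC circuit (capacitor voltage as output), ω_n = 1/√(LC) = 1/√(1.27 mH · 414 nF) = 43600 rad/s.
ζ = (R/2)·√(C/L) = (61.7/2)·√(414 nF/1.27 mH) = 0.557.
ω_d = 43600·√(1 − 0.557²) = 36200 rad/s. t_p = π/ω_d = 0.0000867 s.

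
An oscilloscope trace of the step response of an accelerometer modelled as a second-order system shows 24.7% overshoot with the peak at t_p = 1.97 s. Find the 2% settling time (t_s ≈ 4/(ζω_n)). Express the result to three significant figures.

From the overshoot, ζ = −ln(OS)/√(π²+ln²(OS)) = 0.407.
From t_p = π/ω_d, ω_d = π/1.97 = 1.59 rad/s, so ω_n = ω_d/√(1−ζ²) = 1.75 rad/s.
t_s ≈ 4/(ζω_n) = 4/(0.407·1.75) = 5.64 s.

t_s ≈ 5.64 s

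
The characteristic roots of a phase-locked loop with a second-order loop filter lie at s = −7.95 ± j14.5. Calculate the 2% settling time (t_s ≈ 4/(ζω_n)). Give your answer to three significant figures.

t_s ≈ 0.503 s

For poles at −σ ± jω_d, ζω_n = σ = 7.95, so t_s ≈ 4/σ = 0.503 s.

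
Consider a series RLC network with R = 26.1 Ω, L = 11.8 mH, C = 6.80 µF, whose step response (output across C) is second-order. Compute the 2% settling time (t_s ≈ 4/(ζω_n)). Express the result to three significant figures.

t_s ≈ 0.00362 s

For a series RLC circuit (capacitor voltage as output), ω_n = 1/√(LC) = 1/√(11.8 mH · 6.80 µF) = 3530 rad/s.
ζ = (R/2)·√(C/L) = (26.1/2)·√(6.80 µF/11.8 mH) = 0.313.
t_s ≈ 4/(ζω_n) = 0.00362 s.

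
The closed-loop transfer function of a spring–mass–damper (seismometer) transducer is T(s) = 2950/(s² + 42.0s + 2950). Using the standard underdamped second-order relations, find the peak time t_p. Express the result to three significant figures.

t_p ≈ 0.0627 s

Comparing the denominator to s² + 2ζω_n s + ω_n²: ω_n = √2950 = 54.3 rad/s, and 2ζω_n = 42.0 so ζ = 42.0/(2·54.3) = 0.387.
The damped frequency ω_d = ω_n√(1−ζ²) = 50.1 rad/s. Then t_p = π/ω_d = 0.0627 s.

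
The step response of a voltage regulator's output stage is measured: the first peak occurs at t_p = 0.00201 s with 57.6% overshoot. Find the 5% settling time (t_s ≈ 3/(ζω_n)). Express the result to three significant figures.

The overshoot fixes ζ = −ln(OS)/√(π²+ln²(OS)) = 0.173.
From t_p = π/ω_d, ω_d = π/0.00201 = 1560 rad/s, so ω_n = ω_d/√(1−ζ²) = 1590 rad/s.
t_s ≈ 3/(ζω_n) = 3/(0.173·1590) = 0.0109 s.

t_s ≈ 0.0109 s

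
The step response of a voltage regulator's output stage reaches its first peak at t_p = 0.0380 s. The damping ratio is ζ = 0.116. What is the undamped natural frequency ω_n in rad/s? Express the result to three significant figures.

ω_n ≈ 83.2 rad/s

Peak time t_p = π/ω_d, so ω_d = π/t_p = π/0.0380 = 82.7 rad/s.
ω_n = ω_d/√(1−ζ²) = 82.7/√0.987 = 83.2 rad/s.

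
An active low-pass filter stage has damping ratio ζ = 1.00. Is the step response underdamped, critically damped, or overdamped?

critically damped

Since ζ = 1, the system is critically damped.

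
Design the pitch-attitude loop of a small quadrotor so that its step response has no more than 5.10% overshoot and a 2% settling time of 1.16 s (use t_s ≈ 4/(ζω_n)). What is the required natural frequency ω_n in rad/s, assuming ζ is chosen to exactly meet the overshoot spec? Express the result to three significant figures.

ω_n ≈ 5.01 rad/s

From %OS = 100·exp(−πζ/√(1−ζ²)), invert to get ζ = −ln(OS)/√(π² + ln²(OS)) with OS = 0.0510.
−ln 0.0510 = 2.976, so ζ = 2.976/√(π² + 8.856) = 0.688.
From t_s ≈ 4/(ζω_n): ω_n = 4/(ζ·t_s) = 4/(0.688·1.16) = 5.01 rad/s.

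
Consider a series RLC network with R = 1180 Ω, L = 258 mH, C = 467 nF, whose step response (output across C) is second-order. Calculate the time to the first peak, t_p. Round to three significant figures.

For a series RLC circuit (capacitor voltage as output), ω_n = 1/√(LC) = 1/√(258 mH · 467 nF) = 2880 rad/s.
ζ = (R/2)·√(C/L) = (1180/2)·√(467 nF/258 mH) = 0.794.
ω_d = 2880·√(1 − 0.794²) = 1750 rad/s. t_p = π/ω_d = 0.00179 s.

t_p ≈ 0.00179 s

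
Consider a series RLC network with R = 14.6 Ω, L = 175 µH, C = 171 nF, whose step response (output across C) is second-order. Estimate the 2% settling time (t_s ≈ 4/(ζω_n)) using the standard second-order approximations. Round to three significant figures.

t_s ≈ 0.0000959 s

For a series RLC circuit (capacitor voltage as output), ω_n = 1/√(LC) = 1/√(175 µH · 171 nF) = 183000 rad/s.
ζ = (R/2)·√(C/L) = (14.6/2)·√(171 nF/175 µH) = 0.228.
t_s ≈ 4/(ζω_n) = 0.0000959 s.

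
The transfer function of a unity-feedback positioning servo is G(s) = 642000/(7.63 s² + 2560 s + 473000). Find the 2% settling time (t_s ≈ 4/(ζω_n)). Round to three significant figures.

Dividing through by 7.63: denominator becomes s² + 335.5 s + 61990.
So ω_n = √61990 = 249 rad/s and ζ = 335.5/(2·249) = 0.674.
t_s ≈ 4/(ζω_n) = 0.0238 s.

t_s ≈ 0.0238 s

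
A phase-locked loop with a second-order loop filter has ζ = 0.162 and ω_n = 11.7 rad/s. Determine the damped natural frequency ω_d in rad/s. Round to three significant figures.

ω_d ≈ 11.5 rad/s

ω_d = ω_n√(1−ζ²) = 11.7·√0.974 = 11.5 rad/s.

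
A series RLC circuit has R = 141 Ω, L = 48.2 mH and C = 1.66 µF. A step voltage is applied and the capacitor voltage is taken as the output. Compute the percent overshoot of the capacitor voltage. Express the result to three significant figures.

%OS ≈ 24.0%

For a series RLC circuit (capacitor voltage as output), ω_n = 1/√(LC) = 1/√(48.2 mH · 1.66 µF) = 3540 rad/s.
ζ = (R/2)·√(C/L) = (141/2)·√(1.66 µF/48.2 mH) = 0.414.
%OS = 100·exp(−πζ/√(1−ζ²)) = 24.0%.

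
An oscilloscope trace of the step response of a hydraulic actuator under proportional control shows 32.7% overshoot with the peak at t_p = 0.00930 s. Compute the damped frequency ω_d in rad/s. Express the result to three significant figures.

t_p = π/ω_d, so ω_d = π/0.00930 = 338 rad/s.

ω_d ≈ 338 rad/s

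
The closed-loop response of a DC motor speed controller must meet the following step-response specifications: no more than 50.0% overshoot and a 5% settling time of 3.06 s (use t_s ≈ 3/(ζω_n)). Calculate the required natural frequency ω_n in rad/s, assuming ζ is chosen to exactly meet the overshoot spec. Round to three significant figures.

ζ = −ln(OS)/√(π² + (ln OS)²). With OS = 0.500, ln OS = −0.6931 and ζ = 0.6931/3.217 = 0.215.
From t_s ≈ 3/(ζω_n): ω_n = 3/(ζ·t_s) = 3/(0.215·3.06) = 4.55 rad/s.

ω_n ≈ 4.55 rad/s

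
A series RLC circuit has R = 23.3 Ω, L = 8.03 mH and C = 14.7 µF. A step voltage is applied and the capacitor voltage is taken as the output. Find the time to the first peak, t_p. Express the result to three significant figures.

t_p ≈ 0.00125 s

For a series RLC circuit (capacitor voltage as output), ω_n = 1/√(LC) = 1/√(8.03 mH · 14.7 µF) = 2910 rad/s.
ζ = (R/2)·√(C/L) = (23.3/2)·√(14.7 µF/8.03 mH) = 0.498.
ω_d = 2910·√(1 − 0.498²) = 2520 rad/s. t_p = π/ω_d = 0.00125 s.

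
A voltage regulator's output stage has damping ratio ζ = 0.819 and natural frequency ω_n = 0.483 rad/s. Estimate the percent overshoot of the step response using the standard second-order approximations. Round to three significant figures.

%OS ≈ 1.13%

For an underdamped second-order system, %OS = 100·exp(−πζ/√(1−ζ²)).
πζ/√(1−ζ²) = π·0.819/√(1−0.671) = 4.484, so %OS = 100·e^(−4.484) = 1.13%.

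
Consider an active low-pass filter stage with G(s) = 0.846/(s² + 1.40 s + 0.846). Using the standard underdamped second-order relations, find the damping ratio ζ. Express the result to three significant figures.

Comparing the denominator to s² + 2ζω_n s + ω_n²: ω_n = √0.846 = 0.920 rad/s, and 2ζω_n = 1.40 so ζ = 1.40/(2·0.920) = 0.761.

ζ ≈ 0.761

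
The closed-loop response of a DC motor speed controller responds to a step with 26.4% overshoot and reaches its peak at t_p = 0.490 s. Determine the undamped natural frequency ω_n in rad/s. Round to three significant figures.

ω_n ≈ 6.96 rad/s

ζ from %OS: ζ = |ln 0.264|/√(π²+ln²0.264) = 0.390.
t_p = π/ω_d ⇒ ω_d = 6.41 rad/s; then ω_n = ω_d/√(1−ζ²) = 6.96 rad/s.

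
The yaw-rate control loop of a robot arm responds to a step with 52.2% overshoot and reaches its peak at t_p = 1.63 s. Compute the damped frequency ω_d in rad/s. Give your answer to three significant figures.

ω_d ≈ 1.93 rad/s

t_p = π/ω_d, so ω_d = π/1.63 = 1.93 rad/s.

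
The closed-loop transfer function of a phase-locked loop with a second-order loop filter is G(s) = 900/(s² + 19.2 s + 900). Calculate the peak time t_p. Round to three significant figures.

ω_n = √900 = 30.0 rad/s; ζ = 19.2/(2·30.0) = 0.320.
The damped frequency ω_d = ω_n√(1−ζ²) = 28.4 rad/s. Then t_p = π/ω_d = 0.111 s.

t_p ≈ 0.111 s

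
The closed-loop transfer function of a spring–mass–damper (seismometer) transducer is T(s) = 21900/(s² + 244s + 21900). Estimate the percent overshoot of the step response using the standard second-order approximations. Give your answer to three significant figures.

Comparing the denominator to s² + 2ζω_n s + ω_n²: ω_n = √21900 = 148 rad/s, and 2ζω_n = 244 so ζ = 244/(2·148) = 0.824.
%OS = 100·exp(−πζ/√(1−ζ²)) = 1.03%.

%OS ≈ 1.03%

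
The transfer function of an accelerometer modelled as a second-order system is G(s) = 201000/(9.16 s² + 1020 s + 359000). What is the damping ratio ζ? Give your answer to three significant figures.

Dividing through by 9.16: denominator becomes s² + 111.4 s + 39190.
So ω_n = √39190 = 198 rad/s and ζ = 111.4/(2·198) = 0.281.

ζ ≈ 0.281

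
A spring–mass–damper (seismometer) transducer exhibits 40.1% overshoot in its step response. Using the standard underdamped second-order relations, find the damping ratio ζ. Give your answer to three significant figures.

ζ ≈ 0.279

ζ = −ln(OS)/√(π² + (ln OS)²). With OS = 0.401, ln OS = −0.9138 and ζ = 0.9138/3.272 = 0.279.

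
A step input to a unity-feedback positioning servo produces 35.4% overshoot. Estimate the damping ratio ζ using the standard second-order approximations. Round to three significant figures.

ζ ≈ 0.314

ζ = −ln(OS)/√(π² + (ln OS)²). With OS = 0.354, ln OS = −1.038 and ζ = 1.038/3.309 = 0.314.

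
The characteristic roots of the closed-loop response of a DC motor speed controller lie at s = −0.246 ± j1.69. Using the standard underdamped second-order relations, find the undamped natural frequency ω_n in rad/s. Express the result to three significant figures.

ω_n ≈ 1.71 rad/s

With σ = 0.246, ω_d = 1.69: ω_n = √(σ²+ω_d²) = 1.71 rad/s, ζ = σ/ω_n = 0.144.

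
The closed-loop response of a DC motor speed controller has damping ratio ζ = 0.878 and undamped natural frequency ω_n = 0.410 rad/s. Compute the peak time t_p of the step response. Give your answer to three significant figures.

t_p ≈ 16.0 s

The damped frequency is ω_d = ω_n√(1−ζ²) = 0.410·√(1−0.771) = 0.196 rad/s.
Peak time t_p = π/ω_d = π/0.196 = 16.0 s.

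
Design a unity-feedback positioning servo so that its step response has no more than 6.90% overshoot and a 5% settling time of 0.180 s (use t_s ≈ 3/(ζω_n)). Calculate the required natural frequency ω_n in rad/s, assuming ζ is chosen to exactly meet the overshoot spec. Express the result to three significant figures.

ω_n ≈ 25.7 rad/s

ζ = −ln(OS)/√(π² + (ln OS)²). With OS = 0.0690, ln OS = −2.674 and ζ = 2.674/4.125 = 0.648.
From t_s ≈ 3/(ζω_n): ω_n = 3/(ζ·t_s) = 3/(0.648·0.180) = 25.7 rad/s.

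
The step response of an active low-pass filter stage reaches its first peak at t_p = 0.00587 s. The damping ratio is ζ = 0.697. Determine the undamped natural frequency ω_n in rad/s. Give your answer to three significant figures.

Peak time t_p = π/ω_d, so ω_d = π/t_p = π/0.00587 = 535 rad/s.
ω_n = ω_d/√(1−ζ²) = 535/√0.514 = 746 rad/s.

ω_n ≈ 746 rad/s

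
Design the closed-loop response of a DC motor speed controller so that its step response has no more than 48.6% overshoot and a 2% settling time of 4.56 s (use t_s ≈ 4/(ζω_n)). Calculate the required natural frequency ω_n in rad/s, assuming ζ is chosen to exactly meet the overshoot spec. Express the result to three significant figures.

From %OS = 100·exp(−πζ/√(1−ζ²)), invert to get ζ = −ln(OS)/√(π² + ln²(OS)) with OS = 0.486.
−ln 0.486 = 0.7215, so ζ = 0.7215/√(π² + 0.5206) = 0.224.
From t_s ≈ 4/(ζω_n): ω_n = 4/(ζ·t_s) = 4/(0.224·4.56) = 3.92 rad/s.

ω_n ≈ 3.92 rad/s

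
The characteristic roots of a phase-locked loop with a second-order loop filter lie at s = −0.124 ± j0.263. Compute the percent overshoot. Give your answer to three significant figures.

%OS ≈ 22.7%

The poles are at −σ ± jω_d with σ = 0.124 and ω_d = 0.263, so ω_n = √(σ²+ω_d²) = 0.291 rad/s and ζ = σ/ω_n = 0.426.
%OS = 100·exp(−πζ/√(1−ζ²)) = 22.7%.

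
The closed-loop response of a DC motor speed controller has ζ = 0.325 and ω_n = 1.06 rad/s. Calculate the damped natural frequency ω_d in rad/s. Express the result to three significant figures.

ω_d ≈ 1.00 rad/s

ω_d = ω_n√(1−ζ²) = 1.06·√0.894 = 1.00 rad/s.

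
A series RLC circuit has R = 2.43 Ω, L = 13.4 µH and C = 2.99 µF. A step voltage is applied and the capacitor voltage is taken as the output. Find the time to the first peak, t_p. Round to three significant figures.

For a series RLC circuit (capacitor voltage as output), ω_n = 1/√(LC) = 1/√(13.4 µH · 2.99 µF) = 158000 rad/s.
ζ = (R/2)·√(C/L) = (2.43/2)·√(2.99 µF/13.4 µH) = 0.574.
ω_d = 158000·√(1 − 0.574²) = 129000 rad/s. t_p = π/ω_d = 0.0000243 s.

t_p ≈ 0.0000243 s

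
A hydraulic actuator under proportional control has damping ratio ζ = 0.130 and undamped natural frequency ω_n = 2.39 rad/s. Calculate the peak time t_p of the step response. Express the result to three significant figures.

t_p ≈ 1.33 s

The damped frequency is ω_d = ω_n√(1−ζ²) = 2.39·√(1−0.0169) = 2.37 rad/s.
Peak time t_p = π/ω_d = π/2.37 = 1.33 s.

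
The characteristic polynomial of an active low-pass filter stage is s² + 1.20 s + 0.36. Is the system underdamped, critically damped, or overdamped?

critically damped

a² − 4b = 1.20² − 4·0.36 = 0 (repeated real root); the system is critically damped.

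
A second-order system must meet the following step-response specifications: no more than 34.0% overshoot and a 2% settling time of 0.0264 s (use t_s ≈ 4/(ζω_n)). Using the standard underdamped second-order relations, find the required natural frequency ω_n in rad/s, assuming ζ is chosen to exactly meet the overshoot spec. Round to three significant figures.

ζ = −ln(OS)/√(π² + (ln OS)²). With OS = 0.340, ln OS = −1.079 and ζ = 1.079/3.322 = 0.325.
Then ω_n = 4/(ζ t_s) = 4/(0.325 × 0.0264) = 467 rad/s.

ω_n ≈ 467 rad/s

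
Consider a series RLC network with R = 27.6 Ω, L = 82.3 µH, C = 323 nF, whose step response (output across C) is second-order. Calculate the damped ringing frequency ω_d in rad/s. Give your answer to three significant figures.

ω_d ≈ 97500 rad/s

For a series RLC circuit (capacitor voltage as output), ω_n = 1/√(LC) = 1/√(82.3 µH · 323 nF) = 194000 rad/s.
ζ = (R/2)·√(C/L) = (27.6/2)·√(323 nF/82.3 µH) = 0.865.
ω_d = ω_n√(1−ζ²) = 97500 rad/s.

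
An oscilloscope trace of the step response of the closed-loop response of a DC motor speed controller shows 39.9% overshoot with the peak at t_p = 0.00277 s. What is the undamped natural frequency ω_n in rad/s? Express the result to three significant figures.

ζ from %OS: ζ = |ln 0.399|/√(π²+ln²0.399) = 0.281.
t_p = π/ω_d ⇒ ω_d = 1130 rad/s; then ω_n = ω_d/√(1−ζ²) = 1180 rad/s.

ω_n ≈ 1180 rad/s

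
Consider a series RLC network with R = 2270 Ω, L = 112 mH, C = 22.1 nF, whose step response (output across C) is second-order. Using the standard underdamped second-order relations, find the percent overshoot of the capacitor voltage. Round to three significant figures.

%OS ≈ 16.0%

For a series RLC circuit (capacitor voltage as output), ω_n = 1/√(LC) = 1/√(112 mH · 22.1 nF) = 20100 rad/s.
ζ = (R/2)·√(C/L) = (2270/2)·√(22.1 nF/112 mH) = 0.504.
%OS = 100 e^{−πζ/√(1−ζ²)} with ζ = 0.504 gives 16.0%.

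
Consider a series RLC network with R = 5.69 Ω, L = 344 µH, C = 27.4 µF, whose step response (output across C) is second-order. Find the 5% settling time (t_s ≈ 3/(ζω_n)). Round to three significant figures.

t_s ≈ 0.000363 s

For a series RLC circuit (capacitor voltage as output), ω_n = 1/√(LC) = 1/√(344 µH · 27.4 µF) = 10300 rad/s.
ζ = (R/2)·√(C/L) = (5.69/2)·√(27.4 µF/344 µH) = 0.803.
t_s ≈ 3/(ζω_n) = 0.000363 s.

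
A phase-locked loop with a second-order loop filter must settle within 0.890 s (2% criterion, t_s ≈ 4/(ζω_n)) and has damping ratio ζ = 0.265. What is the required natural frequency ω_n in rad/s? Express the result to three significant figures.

Rearranging t_s ≈ 4/(ζω_n) gives ω_n = 4/(ζ·t_s) = 4/(0.265 × 0.890) = 17.0 rad/s.

ω_n ≈ 17.0 rad/s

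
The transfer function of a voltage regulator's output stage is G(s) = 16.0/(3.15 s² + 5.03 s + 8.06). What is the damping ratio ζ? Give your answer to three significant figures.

ζ ≈ 0.499

Dividing through by 3.15: denominator becomes s² + 1.597 s + 2.559.
So ω_n = √2.559 = 1.60 rad/s and ζ = 1.597/(2·1.60) = 0.499.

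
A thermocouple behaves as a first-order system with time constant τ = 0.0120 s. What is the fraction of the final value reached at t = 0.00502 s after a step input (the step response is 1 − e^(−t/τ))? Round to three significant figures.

y(t)/y_∞ = 1 − e^(−t/τ) = 1 − e^(−0.00502/0.0120) = 1 − e^(−0.418) = 0.342.

y/y_∞ ≈ 0.342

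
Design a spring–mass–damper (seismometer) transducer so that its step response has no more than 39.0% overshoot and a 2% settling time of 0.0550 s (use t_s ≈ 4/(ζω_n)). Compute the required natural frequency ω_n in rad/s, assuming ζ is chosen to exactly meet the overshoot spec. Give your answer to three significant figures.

From %OS = 100·exp(−πζ/√(1−ζ²)), invert to get ζ = −ln(OS)/√(π² + ln²(OS)) with OS = 0.390.
−ln 0.390 = 0.9416, so ζ = 0.9416/√(π² + 0.8866) = 0.287.
From t_s ≈ 4/(ζω_n): ω_n = 4/(ζ·t_s) = 4/(0.287·0.0550) = 253 rad/s.

ω_n ≈ 253 rad/s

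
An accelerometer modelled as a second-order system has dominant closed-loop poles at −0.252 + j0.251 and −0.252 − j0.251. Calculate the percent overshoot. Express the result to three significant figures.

%OS ≈ 4.27%

With σ = 0.252, ω_d = 0.251: ω_n = √(σ²+ω_d²) = 0.356 rad/s, ζ = σ/ω_n = 0.709.
%OS = 100 e^{−πζ/√(1−ζ²)} with ζ = 0.709 gives 4.27%.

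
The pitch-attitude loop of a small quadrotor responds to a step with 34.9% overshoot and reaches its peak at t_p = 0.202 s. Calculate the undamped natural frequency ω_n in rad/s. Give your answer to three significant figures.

ω_n ≈ 16.4 rad/s

The overshoot fixes ζ = −ln(OS)/√(π²+ln²(OS)) = 0.318.
t_p = π/ω_d ⇒ ω_d = 15.6 rad/s; then ω_n = ω_d/√(1−ζ²) = 16.4 rad/s.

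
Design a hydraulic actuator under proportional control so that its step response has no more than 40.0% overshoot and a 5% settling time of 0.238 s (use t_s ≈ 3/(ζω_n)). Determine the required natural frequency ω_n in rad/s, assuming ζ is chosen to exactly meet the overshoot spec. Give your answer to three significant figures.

ω_n ≈ 45.0 rad/s

Inverting the overshoot relation: ζ = |ln 0.400|/√(π² + ln²0.400) = 0.280.
From t_s ≈ 3/(ζω_n): ω_n = 3/(ζ·t_s) = 3/(0.280·0.238) = 45.0 rad/s.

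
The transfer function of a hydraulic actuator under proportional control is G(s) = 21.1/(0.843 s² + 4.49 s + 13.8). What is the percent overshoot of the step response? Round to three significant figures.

%OS ≈ 6.41%

Dividing through by 0.843: denominator becomes s² + 5.326 s + 16.37.
So ω_n = √16.37 = 4.05 rad/s and ζ = 5.326/(2·4.05) = 0.658.
%OS = 100·exp(−πζ/√(1−ζ²)) = 6.41%.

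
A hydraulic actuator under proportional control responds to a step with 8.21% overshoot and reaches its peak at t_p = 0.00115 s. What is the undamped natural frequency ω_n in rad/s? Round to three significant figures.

ω_n ≈ 3490 rad/s

ζ from %OS: ζ = |ln 0.0821|/√(π²+ln²0.0821) = 0.623.
t_p = π/ω_d ⇒ ω_d = 2730 rad/s; then ω_n = ω_d/√(1−ζ²) = 3490 rad/s.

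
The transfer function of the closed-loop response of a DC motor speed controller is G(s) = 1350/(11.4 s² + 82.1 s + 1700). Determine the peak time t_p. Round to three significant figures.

Dividing through by 11.4: denominator becomes s² + 7.202 s + 149.1.
So ω_n = √149.1 = 12.2 rad/s and ζ = 7.202/(2·12.2) = 0.295.
The damped frequency ω_d = ω_n√(1−ζ²) = 11.7 rad/s. t_p = π/ω_d = 0.269 s.

t_p ≈ 0.269 s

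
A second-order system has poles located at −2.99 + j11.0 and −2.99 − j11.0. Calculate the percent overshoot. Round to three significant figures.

%OS ≈ 42.6%

|pole| = ω_n = √(2.99² + 11.0²) = 11.4 rad/s; ζ = cos θ = σ/ω_n = 0.262.
Overshoot: exp(−π·0.262/√(1−0.262²)) = 0.426, i.e. 42.6%.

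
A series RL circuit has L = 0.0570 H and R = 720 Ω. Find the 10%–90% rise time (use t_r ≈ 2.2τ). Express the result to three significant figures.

τ = L/R = 0.0570/720 = 0.0000792 s.
t_r ≈ 2.2τ = 0.000174 s.

t_r ≈ 0.000174 s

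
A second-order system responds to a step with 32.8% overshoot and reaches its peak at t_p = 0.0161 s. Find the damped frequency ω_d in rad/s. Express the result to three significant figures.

t_p = π/ω_d, so ω_d = π/0.0161 = 195 rad/s.

ω_d ≈ 195 rad/s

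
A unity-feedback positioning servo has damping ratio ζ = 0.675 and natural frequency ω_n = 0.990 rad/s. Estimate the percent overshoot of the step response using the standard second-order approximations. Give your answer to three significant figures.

%OS ≈ 5.65%

For an underdamped second-order system, %OS = 100·exp(−πζ/√(1−ζ²)).
πζ/√(1−ζ²) = π·0.675/√(1−0.456) = 2.874, so %OS = 100·e^(−2.874) = 5.65%.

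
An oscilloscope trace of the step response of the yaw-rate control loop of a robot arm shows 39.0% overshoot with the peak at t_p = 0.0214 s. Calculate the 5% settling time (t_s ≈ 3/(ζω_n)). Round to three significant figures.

From the overshoot, ζ = −ln(OS)/√(π²+ln²(OS)) = 0.287.
t_p = π/ω_d ⇒ ω_d = 147 rad/s; then ω_n = ω_d/√(1−ζ²) = 153 rad/s.
t_s ≈ 3/(ζω_n) = 3/(0.287·153) = 0.0682 s.

t_s ≈ 0.0682 s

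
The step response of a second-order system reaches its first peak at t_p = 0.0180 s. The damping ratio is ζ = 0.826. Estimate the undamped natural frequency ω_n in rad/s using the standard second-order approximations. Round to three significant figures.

ω_n ≈ 310 rad/s

Peak time t_p = π/ω_d, so ω_d = π/t_p = π/0.0180 = 175 rad/s.
ω_n = ω_d/√(1−ζ²) = 175/√0.318 = 310 rad/s.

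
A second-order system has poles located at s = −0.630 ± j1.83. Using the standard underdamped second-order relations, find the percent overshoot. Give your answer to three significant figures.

%OS ≈ 33.9%

|pole| = ω_n = √(0.630² + 1.83²) = 1.94 rad/s; ζ = cos θ = σ/ω_n = 0.326.
%OS = 100·exp(−πζ/√(1−ζ²)) = 33.9%.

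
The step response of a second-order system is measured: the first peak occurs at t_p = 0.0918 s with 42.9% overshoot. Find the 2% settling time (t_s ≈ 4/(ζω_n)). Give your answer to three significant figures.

t_s ≈ 0.434 s

The overshoot fixes ζ = −ln(OS)/√(π²+ln²(OS)) = 0.260.
From t_p = π/ω_d, ω_d = π/0.0918 = 34.2 rad/s, so ω_n = ω_d/√(1−ζ²) = 35.4 rad/s.
t_s ≈ 4/(ζω_n) = 4/(0.260·35.4) = 0.434 s.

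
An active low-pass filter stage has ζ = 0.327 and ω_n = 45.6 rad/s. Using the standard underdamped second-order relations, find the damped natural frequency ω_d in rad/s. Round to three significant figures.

ω_d ≈ 43.1 rad/s

ω_d = ω_n√(1−ζ²) = 45.6·√0.893 = 43.1 rad/s.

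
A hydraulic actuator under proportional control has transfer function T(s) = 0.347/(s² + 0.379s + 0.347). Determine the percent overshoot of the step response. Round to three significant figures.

%OS ≈ 34.4%

Comparing the denominator to s² + 2ζω_n s + ω_n²: ω_n = √0.347 = 0.589 rad/s, and 2ζω_n = 0.379 so ζ = 0.379/(2·0.589) = 0.322.
%OS = 100·exp(−πζ/√(1−ζ²)) = 34.4%.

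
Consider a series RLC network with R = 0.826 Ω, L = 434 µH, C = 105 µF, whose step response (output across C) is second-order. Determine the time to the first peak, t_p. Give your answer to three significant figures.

For a series RLC circuit (capacitor voltage as output), ω_n = 1/√(LC) = 1/√(434 µH · 105 µF) = 4680 rad/s.
ζ = (R/2)·√(C/L) = (0.826/2)·√(105 µF/434 µH) = 0.203.
ω_d = ω_n√(1−ζ²) = 4590 rad/s. t_p = π/ω_d = 0.000685 s.

t_p ≈ 0.000685 s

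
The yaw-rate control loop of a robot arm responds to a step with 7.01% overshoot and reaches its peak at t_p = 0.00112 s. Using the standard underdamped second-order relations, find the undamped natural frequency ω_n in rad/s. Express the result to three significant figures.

ω_n ≈ 3670 rad/s

From the overshoot, ζ = −ln(OS)/√(π²+ln²(OS)) = 0.646.
t_p = π/ω_d ⇒ ω_d = 2800 rad/s; then ω_n = ω_d/√(1−ζ²) = 3670 rad/s.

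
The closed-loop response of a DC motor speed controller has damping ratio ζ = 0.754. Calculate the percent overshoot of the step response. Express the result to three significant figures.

For an underdamped second-order system, %OS = 100·exp(−πζ/√(1−ζ²)).
πζ/√(1−ζ²) = π·0.754/√(1−0.569) = 3.606, so %OS = 100·e^(−3.606) = 2.72%.

%OS ≈ 2.72%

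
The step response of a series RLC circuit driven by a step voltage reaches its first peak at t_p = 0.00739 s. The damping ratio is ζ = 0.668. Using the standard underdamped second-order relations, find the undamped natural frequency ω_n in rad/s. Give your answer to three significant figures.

Peak time t_p = π/ω_d, so ω_d = π/t_p = π/0.00739 = 425 rad/s.
ω_n = ω_d/√(1−ζ²) = 425/√0.554 = 571 rad/s.

ω_n ≈ 571 rad/s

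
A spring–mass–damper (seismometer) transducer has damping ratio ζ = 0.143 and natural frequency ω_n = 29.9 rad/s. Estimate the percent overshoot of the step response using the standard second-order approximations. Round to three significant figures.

%OS ≈ 63.5%

For an underdamped second-order system, %OS = 100·exp(−πζ/√(1−ζ²)).
πζ/√(1−ζ²) = π·0.143/√(1−0.0204) = 0.4539, so %OS = 100·e^(−0.4539) = 63.5%.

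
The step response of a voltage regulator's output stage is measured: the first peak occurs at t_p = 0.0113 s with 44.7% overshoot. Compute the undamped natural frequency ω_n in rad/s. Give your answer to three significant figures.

ω_n ≈ 287 rad/s

From the overshoot, ζ = −ln(OS)/√(π²+ln²(OS)) = 0.248.
t_p = π/ω_d ⇒ ω_d = 278 rad/s; then ω_n = ω_d/√(1−ζ²) = 287 rad/s.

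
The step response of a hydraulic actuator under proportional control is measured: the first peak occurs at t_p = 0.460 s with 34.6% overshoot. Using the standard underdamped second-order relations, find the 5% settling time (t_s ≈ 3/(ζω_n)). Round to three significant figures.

The overshoot fixes ζ = −ln(OS)/√(π²+ln²(OS)) = 0.320.
From t_p = π/ω_d, ω_d = π/0.460 = 6.83 rad/s, so ω_n = ω_d/√(1−ζ²) = 7.21 rad/s.
t_s ≈ 3/(ζω_n) = 3/(0.320·7.21) = 1.30 s.

t_s ≈ 1.30 s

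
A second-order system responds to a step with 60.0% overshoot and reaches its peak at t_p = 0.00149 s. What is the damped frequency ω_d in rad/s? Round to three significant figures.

ω_d ≈ 2110 rad/s

t_p = π/ω_d, so ω_d = π/0.00149 = 2110 rad/s.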